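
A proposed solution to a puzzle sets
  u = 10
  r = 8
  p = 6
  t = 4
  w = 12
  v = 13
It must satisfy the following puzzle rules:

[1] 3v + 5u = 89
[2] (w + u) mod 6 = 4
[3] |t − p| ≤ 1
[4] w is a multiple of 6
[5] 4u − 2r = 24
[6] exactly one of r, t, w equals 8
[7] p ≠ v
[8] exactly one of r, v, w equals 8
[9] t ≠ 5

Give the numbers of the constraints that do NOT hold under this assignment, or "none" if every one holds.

No — constraint 3 is not satisfied.

[1] 3v + 5u = 3(13) + 5(10) = 89 — OK.
[2] w + u = 22; 22 mod 6 = 4 — OK.
[3] |4 − 6| = 2; 2 > 1, exceeds bound 1 — violated.
[4] 12 / 6 = 2, so 6 divides 12 — OK.
[5] 4u − 2r = 4(10) − 2(8) = 24 — OK.
[6] r=8, t=4, w=12; 1 of them equals 8 — OK.
[7] p = 6, v = 13; distinct — OK.
[8] r=8, v=13, w=12; 1 of them equals 8 — OK.
[9] t = 4, and 4 ≠ 5 — OK.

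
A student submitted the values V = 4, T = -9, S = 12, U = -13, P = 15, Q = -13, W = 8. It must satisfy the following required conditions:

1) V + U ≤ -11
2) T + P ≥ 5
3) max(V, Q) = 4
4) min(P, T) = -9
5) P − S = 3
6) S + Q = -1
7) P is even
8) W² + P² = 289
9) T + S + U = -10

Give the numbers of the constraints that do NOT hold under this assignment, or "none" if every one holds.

No — constraints 1 and 7 are not satisfied.

1) V + U = 4 + (-13) = -9; -9 > -11, bound -11 not met — violated.
2) T + P = -9 + 15 = 6; 6 ≥ 5 — satisfied.
3) max(4, -13) = 4 — satisfied.
4) min(15, -9) = -9 — satisfied.
5) P − S = 15 − 12 = 3 — satisfied.
6) S + Q = 12 + (-13) = -1 — satisfied.
7) P = 15 is odd — violated.
8) W² + P² = 8² + 15² = 64 + 225 = 289 — satisfied.
9) T + S + U = -9 + 12 + (-13) = -10 — satisfied.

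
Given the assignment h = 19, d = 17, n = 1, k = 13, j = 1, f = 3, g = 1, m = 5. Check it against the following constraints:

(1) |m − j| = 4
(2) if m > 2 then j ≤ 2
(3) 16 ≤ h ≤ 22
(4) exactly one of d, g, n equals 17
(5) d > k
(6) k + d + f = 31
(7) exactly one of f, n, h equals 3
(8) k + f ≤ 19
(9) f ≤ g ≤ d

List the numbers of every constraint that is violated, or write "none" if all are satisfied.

No — constraints 6 and 9 are not satisfied.

(1) |5 − 1| = 4 — OK.
(2) m = 5 > 2, so we need j ≤ 2; j = 1 ≤ 2 — OK.
(3) h = 19 lies in [16, 22] — OK.
(4) d=17, g=1, n=1; 1 of them equals 17 — OK.
(5) d = 17, k = 13; 17 > 13 — OK.
(6) k + d + f = 13 + 17 + 3 = 33, not 31 — violated.
(7) f=3, n=1, h=19; 1 of them equals 3 — OK.
(8) k + f = 13 + 3 = 16; 16 ≤ 19 — OK.
(9) values 3, 1, 17; f = 3 is not ≤ g = 1 — violated.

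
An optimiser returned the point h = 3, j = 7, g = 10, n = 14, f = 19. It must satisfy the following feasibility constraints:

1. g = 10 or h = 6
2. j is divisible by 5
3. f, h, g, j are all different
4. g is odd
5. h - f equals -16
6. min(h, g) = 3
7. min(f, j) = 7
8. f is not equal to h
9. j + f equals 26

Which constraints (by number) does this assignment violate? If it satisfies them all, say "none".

1. g = 10 = 10 (first disjunct)  true
2. 7 = 5*1 + 2, so 5 does not divide 7  false
3. values 19, 3, 10, 7 are pairwise distinct  true
4. g = 10 is even  false
5. h - f = 3 - 19 = -16  true
6. min(3, 10) = 3  true
7. min(19, 7) = 7  true
8. f = 19, h = 3; distinct  true
9. j + f = 7 + 19 = 26  true

The assignment fails constraints 2, 4.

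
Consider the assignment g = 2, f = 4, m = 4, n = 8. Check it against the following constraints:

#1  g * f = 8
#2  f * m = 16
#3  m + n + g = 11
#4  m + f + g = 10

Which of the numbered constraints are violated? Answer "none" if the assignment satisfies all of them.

#1 g * f = 2 * 4 = 8 — holds.
#2 f * m = 4 * 4 = 16 — holds.
#3 m + n + g = 4 + 8 + 2 = 14, not 11 — does not hold.
#4 m + f + g = 4 + 4 + 2 = 10 — holds.

The assignment fails constraint 3.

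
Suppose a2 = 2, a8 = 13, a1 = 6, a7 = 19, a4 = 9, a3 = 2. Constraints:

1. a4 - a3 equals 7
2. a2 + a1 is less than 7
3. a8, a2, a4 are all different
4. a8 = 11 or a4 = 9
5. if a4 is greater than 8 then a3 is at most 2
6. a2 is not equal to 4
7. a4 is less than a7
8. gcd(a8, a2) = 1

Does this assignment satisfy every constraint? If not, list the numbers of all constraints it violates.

The assignment fails constraint 2.

1. a4 - a3 = 9 - 2 = 7  ✔
2. a2 + a1 = 2 + 6 = 8; 8 ≥ 7, bound 7 not met  ✘
3. values 13, 2, 9 are pairwise distinct  ✔
4. a8 = 13 ≠ 11, but a4 = 9 = 9 (second disjunct)  ✔
5. a4 = 9 > 8, so we need a3 ≤ 2; a3 = 2 ≤ 2  ✔
6. a2 = 2, and 2 ≠ 4  ✔
7. a4 = 9, a7 = 19; 9 < 19  ✔
8. gcd(13, 2) = 1  ✔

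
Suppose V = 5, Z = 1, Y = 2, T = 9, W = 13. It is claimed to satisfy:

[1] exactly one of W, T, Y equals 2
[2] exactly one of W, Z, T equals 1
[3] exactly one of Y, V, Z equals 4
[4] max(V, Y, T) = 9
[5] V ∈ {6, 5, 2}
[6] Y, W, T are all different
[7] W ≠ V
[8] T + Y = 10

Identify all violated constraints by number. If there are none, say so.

[1] W=13, T=9, Y=2; 1 of them equals 2  true
[2] W=13, Z=1, T=9; 1 of them equals 1  true
[3] Y=2, V=5, Z=1; 0 of them equal 4, not exactly one  false
[4] max(5, 2, 9) = 9  true
[5] V = 5 is in {6, 5, 2}  true
[6] values 2, 13, 9 are pairwise distinct  true
[7] W = 13, V = 5; distinct  true
[8] T + Y = 9 + 2 = 11, not 10  false

Constraints 3 and 8 do not hold.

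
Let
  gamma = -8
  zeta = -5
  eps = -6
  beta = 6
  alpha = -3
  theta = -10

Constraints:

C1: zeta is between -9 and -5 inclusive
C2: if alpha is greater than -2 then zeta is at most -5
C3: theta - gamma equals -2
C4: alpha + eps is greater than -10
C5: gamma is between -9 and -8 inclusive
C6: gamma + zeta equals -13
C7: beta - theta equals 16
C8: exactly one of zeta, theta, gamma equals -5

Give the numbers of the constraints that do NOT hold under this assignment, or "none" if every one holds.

C1: zeta = -5 lies in [-9, -5]  ✓
C2: alpha = -3, not > -2; antecedent false, conditional vacuously true  ✓
C3: theta - gamma = -10 - (-8) = -2  ✓
C4: alpha + eps = -3 + (-6) = -9; -9 > -10  ✓
C5: gamma = -8 lies in [-9, -8]  ✓
C6: gamma + zeta = -8 + (-5) = -13  ✓
C7: beta - theta = 6 - (-10) = 16  ✓
C8: zeta=-5, theta=-10, gamma=-8; 1 of them equals -5  ✓

Yes — all constraints hold.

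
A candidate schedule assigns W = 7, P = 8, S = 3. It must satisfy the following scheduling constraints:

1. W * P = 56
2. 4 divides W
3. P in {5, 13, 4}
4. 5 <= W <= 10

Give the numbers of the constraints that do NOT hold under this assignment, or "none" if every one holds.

1. W * P = 7 * 8 = 56  OK
2. 7 = 4*1 + 3, so 4 does not divide 7  FAIL
3. P = 8 is not in {5, 13, 4}  FAIL
4. W = 7 lies in [5, 10]  OK

Violated: 2, 3.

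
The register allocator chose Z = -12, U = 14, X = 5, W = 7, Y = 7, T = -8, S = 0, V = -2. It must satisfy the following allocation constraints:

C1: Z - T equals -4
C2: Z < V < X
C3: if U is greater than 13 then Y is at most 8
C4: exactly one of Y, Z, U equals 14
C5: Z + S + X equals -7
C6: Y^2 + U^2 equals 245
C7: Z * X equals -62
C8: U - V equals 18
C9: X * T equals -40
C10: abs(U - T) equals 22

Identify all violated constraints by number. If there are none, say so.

C1: Z - T = -12 - (-8) = -4  true
C2: values -12 < -2 < 5  true
C3: U = 14 > 13, so we need Y ≤ 8; Y = 7 ≤ 8  true
C4: Y=7, Z=-12, U=14; 1 of them equals 14  true
C5: Z + S + X = -12 + 0 + 5 = -7  true
C6: Y^2 + U^2 = 7^2 + 14^2 = 49 + 196 = 245  true
C7: Z * X = -12 * 5 = -60, not -62  false
C8: U - V = 14 - (-2) = 16, not 18  false
C9: X * T = 5 * (-8) = -40  true
C10: abs(14 - (-8)) = 22  true

Violated: 7 and 8.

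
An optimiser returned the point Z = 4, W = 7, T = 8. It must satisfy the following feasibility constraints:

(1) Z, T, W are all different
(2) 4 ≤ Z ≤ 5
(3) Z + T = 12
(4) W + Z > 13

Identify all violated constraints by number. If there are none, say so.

(1) values 4, 8, 7 are pairwise distinct — satisfied.
(2) Z = 4 lies in [4, 5] — satisfied.
(3) Z + T = 4 + 8 = 12 — satisfied.
(4) W + Z = 7 + 4 = 11; 11 ≤ 13, bound 13 not met — violated.

No — constraint 4 is not satisfied.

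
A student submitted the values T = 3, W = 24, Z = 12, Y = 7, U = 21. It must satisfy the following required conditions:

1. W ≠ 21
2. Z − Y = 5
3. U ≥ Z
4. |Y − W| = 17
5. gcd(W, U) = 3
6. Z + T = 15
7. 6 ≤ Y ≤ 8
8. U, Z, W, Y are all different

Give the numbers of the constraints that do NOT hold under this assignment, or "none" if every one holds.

Yes — all constraints hold.

1. W = 24, and 24 ≠ 21 — holds.
2. Z − Y = 12 − 7 = 5 — holds.
3. U = 21, Z = 12; 21 ≥ 12 — holds.
4. |7 − 24| = 17 — holds.
5. gcd(24, 21) = 3 — holds.
6. Z + T = 12 + 3 = 15 — holds.
7. Y = 7 lies in [6, 8] — holds.
8. values 21, 12, 24, 7 are pairwise distinct — holds.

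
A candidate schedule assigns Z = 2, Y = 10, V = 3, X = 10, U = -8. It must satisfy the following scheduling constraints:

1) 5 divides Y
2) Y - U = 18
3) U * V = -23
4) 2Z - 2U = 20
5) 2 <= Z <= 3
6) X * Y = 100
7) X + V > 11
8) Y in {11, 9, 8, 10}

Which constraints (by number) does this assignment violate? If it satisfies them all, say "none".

Violated: 3.

1) 10 / 5 = 2, so 5 divides 10  ✔
2) Y - U = 10 - (-8) = 18  ✔
3) U * V = -8 * 3 = -24, not -23  ✘
4) 2Z - 2U = 2(2) - 2(-8) = 20  ✔
5) Z = 2 lies in [2, 3]  ✔
6) X * Y = 10 * 10 = 100  ✔
7) X + V = 10 + 3 = 13; 13 > 11  ✔
8) Y = 10 is in {11, 9, 8, 10}  ✔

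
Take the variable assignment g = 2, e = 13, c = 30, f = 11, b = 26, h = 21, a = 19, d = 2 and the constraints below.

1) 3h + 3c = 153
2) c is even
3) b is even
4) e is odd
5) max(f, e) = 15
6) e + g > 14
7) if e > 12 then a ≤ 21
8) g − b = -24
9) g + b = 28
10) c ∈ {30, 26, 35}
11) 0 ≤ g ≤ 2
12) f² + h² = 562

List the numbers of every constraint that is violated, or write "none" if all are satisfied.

Violated: 5.

1) 3h + 3c = 3(21) + 3(30) = 153 — holds.
2) c = 30 is even — holds.
3) b = 26 is even — holds.
4) e = 13 is odd — holds.
5) max(11, 13) = 13, not 15 — does not hold.
6) e + g = 13 + 2 = 15; 15 > 14 — holds.
7) e = 13 > 12, so we need a ≤ 21; a = 19 ≤ 21 — holds.
8) g − b = 2 − 26 = -24 — holds.
9) g + b = 2 + 26 = 28 — holds.
10) c = 30 is in {30, 26, 35} — holds.
11) g = 2 lies in [0, 2] — holds.
12) f² + h² = 11² + 21² = 121 + 441 = 562 — holds.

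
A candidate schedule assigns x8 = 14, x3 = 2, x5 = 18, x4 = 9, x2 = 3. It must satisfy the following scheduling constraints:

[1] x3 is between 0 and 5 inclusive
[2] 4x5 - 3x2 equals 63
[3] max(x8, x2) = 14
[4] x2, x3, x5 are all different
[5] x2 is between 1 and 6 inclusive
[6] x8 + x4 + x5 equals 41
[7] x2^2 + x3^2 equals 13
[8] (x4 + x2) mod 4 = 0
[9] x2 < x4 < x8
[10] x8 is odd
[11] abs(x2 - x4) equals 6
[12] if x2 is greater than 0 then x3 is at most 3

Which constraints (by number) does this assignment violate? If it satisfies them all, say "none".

No — constraint 10 is not satisfied.

[1] x3 = 2 lies in [0, 5]  yes
[2] 4x5 - 3x2 = 4(18) - 3(3) = 63  yes
[3] max(14, 3) = 14  yes
[4] values 3, 2, 18 are pairwise distinct  yes
[5] x2 = 3 lies in [1, 6]  yes
[6] x8 + x4 + x5 = 14 + 9 + 18 = 41  yes
[7] x2^2 + x3^2 = 3^2 + 2^2 = 9 + 4 = 13  yes
[8] x4 + x2 = 12; 12 mod 4 = 0  yes
[9] values 3 < 9 < 14  yes
[10] x8 = 14 is even  no
[11] abs(3 - 9) = 6  yes
[12] x2 = 3 > 0, so we need x3 ≤ 3; x3 = 2 ≤ 3  yes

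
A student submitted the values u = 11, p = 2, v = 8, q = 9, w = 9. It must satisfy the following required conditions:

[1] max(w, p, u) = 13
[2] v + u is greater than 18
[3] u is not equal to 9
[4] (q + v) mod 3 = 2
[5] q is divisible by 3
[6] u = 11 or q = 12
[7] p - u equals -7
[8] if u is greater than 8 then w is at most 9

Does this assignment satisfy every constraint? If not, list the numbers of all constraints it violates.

The assignment fails constraints 1, 7.

[1] max(9, 2, 11) = 11, not 13  ✗
[2] v + u = 8 + 11 = 19; 19 > 18  ✓
[3] u = 11, and 11 ≠ 9  ✓
[4] q + v = 17; 17 mod 3 = 2  ✓
[5] 9 / 3 = 3, so 3 divides 9  ✓
[6] u = 11 = 11 (first disjunct)  ✓
[7] p - u = 2 - 11 = -9, not -7  ✗
[8] u = 11 > 8, so we need w ≤ 9; w = 9 ≤ 9  ✓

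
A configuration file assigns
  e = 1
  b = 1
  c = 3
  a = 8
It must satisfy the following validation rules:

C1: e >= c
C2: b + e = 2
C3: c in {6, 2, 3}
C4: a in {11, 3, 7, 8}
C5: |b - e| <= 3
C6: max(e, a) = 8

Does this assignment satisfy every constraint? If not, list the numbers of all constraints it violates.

C1: e = 1, c = 3; 1 < 3 (want ≥) — fails.
C2: b + e = 1 + 1 = 2 — holds.
C3: c = 3 is in {6, 2, 3} — holds.
C4: a = 8 is in {11, 3, 7, 8} — holds.
C5: |1 - 1| = 0; 0 ≤ 3 — holds.
C6: max(1, 8) = 8 — holds.

Violated: 1.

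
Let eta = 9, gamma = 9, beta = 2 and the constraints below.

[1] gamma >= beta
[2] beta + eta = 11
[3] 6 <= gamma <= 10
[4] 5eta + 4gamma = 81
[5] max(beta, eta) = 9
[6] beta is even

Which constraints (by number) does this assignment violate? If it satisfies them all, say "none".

The assignment satisfies every constraint.

[1] gamma = 9, beta = 2; 9 ≥ 2  ✔
[2] beta + eta = 2 + 9 = 11  ✔
[3] gamma = 9 lies in [6, 10]  ✔
[4] 5eta + 4gamma = 5(9) + 4(9) = 81  ✔
[5] max(2, 9) = 9  ✔
[6] beta = 2 is even  ✔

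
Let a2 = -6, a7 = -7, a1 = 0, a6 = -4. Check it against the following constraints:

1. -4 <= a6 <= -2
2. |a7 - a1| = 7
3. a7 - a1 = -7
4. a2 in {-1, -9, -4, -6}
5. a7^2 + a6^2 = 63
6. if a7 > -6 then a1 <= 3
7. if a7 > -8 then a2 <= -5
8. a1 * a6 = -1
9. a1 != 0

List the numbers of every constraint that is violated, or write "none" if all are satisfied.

Violated: 5, 8, 9.

1. a6 = -4 lies in [-4, -2] — satisfied.
2. |-7 - 0| = 7 — satisfied.
3. a7 - a1 = -7 - 0 = -7 — satisfied.
4. a2 = -6 is in {-1, -9, -4, -6} — satisfied.
5. a7^2 + a6^2 = (-7)^2 + (-4)^2 = 49 + 16 = 65, not 63 — violated.
6. a7 = -7, not > -6; antecedent false, conditional vacuously true — satisfied.
7. a7 = -7 > -8, so we need a2 ≤ -5; a2 = -6 ≤ -5 — satisfied.
8. a1 * a6 = 0 * (-4) = 0, not -1 — violated.
9. a1 = 0, but 0 is required to differ — violated.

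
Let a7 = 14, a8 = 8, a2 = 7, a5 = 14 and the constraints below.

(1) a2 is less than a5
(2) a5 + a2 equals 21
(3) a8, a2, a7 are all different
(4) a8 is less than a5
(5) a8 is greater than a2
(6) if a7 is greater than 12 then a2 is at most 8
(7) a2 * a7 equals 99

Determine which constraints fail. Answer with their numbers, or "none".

Constraint 7 does not hold.

(1) a2 = 7, a5 = 14; 7 < 14 — OK.
(2) a5 + a2 = 14 + 7 = 21 — OK.
(3) values 8, 7, 14 are pairwise distinct — OK.
(4) a8 = 8, a5 = 14; 8 < 14 — OK.
(5) a8 = 8, a2 = 7; 8 > 7 — OK.
(6) a7 = 14 > 12, so we need a2 ≤ 8; a2 = 7 ≤ 8 — OK.
(7) a2 * a7 = 7 * 14 = 98, not 99 — violated.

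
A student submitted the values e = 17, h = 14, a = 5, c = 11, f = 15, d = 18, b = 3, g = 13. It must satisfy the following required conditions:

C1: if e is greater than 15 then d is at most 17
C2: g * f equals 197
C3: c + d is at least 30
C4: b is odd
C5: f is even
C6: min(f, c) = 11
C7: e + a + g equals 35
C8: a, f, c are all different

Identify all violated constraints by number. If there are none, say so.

C1: e = 17 > 15, so we need d ≤ 17; but d = 18 > 17  ✗
C2: g * f = 13 * 15 = 195, not 197  ✗
C3: c + d = 11 + 18 = 29; 29 < 30, bound 30 not met  ✗
C4: b = 3 is odd  ✓
C5: f = 15 is odd  ✗
C6: min(15, 11) = 11  ✓
C7: e + a + g = 17 + 5 + 13 = 35  ✓
C8: values 5, 15, 11 are pairwise distinct  ✓

Violated: 1, 2, 3, and 5.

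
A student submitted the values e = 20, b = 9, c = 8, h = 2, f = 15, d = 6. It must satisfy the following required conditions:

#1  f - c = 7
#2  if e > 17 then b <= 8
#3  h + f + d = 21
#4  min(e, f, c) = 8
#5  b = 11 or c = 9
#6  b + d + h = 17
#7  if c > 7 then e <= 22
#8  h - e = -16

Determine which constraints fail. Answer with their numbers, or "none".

#1 f - c = 15 - 8 = 7  ✓
#2 e = 20 > 17, so we need b ≤ 8; but b = 9 > 8  ✗
#3 h + f + d = 2 + 15 + 6 = 23, not 21  ✗
#4 min(20, 15, 8) = 8  ✓
#5 b = 9 ≠ 11 and c = 8 ≠ 9; both disjuncts false  ✗
#6 b + d + h = 9 + 6 + 2 = 17  ✓
#7 c = 8 > 7, so we need e ≤ 22; e = 20 ≤ 22  ✓
#8 h - e = 2 - 20 = -18, not -16  ✗

Constraints 2, 3, 5, and 8 are violated.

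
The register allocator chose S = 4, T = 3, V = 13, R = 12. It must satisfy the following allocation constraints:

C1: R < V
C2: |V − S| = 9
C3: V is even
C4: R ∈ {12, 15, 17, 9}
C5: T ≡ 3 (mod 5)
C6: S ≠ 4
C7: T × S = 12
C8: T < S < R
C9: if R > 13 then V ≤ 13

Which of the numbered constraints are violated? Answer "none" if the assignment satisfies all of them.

No — constraints 3, 6 are not satisfied.

C1: R = 12, V = 13; 12 < 13 — satisfied.
C2: |13 − 4| = 9 — satisfied.
C3: V = 13 is odd — violated.
C4: R = 12 is in {12, 15, 17, 9} — satisfied.
C5: 3 mod 5 = 3 — satisfied.
C6: S = 4, but 4 is required to differ — violated.
C7: T × S = 3 × 4 = 12 — satisfied.
C8: values 3 < 4 < 12 — satisfied.
C9: R = 12, not > 13; antecedent false, conditional vacuously true — satisfied.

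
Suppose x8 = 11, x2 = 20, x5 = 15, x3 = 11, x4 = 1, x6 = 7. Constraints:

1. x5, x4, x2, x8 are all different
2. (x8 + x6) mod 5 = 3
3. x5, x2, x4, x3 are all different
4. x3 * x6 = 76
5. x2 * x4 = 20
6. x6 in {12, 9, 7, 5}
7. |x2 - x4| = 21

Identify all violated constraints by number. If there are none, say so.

1. values 15, 1, 20, 11 are pairwise distinct — holds.
2. x8 + x6 = 18; 18 mod 5 = 3 — holds.
3. values 15, 20, 1, 11 are pairwise distinct — holds.
4. x3 * x6 = 11 * 7 = 77, not 76 — does not hold.
5. x2 * x4 = 20 * 1 = 20 — holds.
6. x6 = 7 is in {12, 9, 7, 5} — holds.
7. |20 - 1| = 19, not 21 — does not hold.

Constraints 4, 7 are violated.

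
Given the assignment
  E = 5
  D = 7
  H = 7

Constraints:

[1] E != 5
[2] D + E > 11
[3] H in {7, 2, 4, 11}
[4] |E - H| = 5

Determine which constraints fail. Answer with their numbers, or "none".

[1] E = 5, but 5 is required to differ  FAIL
[2] D + E = 7 + 5 = 12; 12 > 11  OK
[3] H = 7 is in {7, 2, 4, 11}  OK
[4] |5 - 7| = 2, not 5  FAIL

Constraints 1 and 4 are violated.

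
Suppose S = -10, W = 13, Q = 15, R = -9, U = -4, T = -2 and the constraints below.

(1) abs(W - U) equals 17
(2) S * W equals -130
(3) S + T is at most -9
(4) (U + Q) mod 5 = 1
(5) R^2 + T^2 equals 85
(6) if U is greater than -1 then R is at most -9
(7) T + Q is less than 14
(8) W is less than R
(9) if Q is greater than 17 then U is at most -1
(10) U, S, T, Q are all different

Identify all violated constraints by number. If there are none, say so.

No — constraint 8 is not satisfied.

(1) abs(13 - (-4)) = 17 — holds.
(2) S * W = -10 * 13 = -130 — holds.
(3) S + T = -10 + (-2) = -12; -12 ≤ -9 — holds.
(4) U + Q = 11; 11 mod 5 = 1 — holds.
(5) R^2 + T^2 = (-9)^2 + (-2)^2 = 81 + 4 = 85 — holds.
(6) U = -4, not > -1; antecedent false, conditional vacuously true — holds.
(7) T + Q = -2 + 15 = 13; 13 < 14 — holds.
(8) W = 13, R = -9; 13 ≥ -9 (want <) — fails.
(9) Q = 15, not > 17; antecedent false, conditional vacuously true — holds.
(10) values -4, -10, -2, 15 are pairwise distinct — holds.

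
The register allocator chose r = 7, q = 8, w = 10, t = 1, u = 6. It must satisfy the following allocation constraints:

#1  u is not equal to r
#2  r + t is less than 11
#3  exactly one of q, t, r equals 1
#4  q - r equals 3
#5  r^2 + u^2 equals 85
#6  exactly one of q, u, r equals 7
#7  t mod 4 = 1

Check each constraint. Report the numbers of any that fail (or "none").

#1 u = 6, r = 7; distinct — OK.
#2 r + t = 7 + 1 = 8; 8 < 11 — OK.
#3 q=8, t=1, r=7; 1 of them equals 1 — OK.
#4 q - r = 8 - 7 = 1, not 3 — violated.
#5 r^2 + u^2 = 7^2 + 6^2 = 49 + 36 = 85 — OK.
#6 q=8, u=6, r=7; 1 of them equals 7 — OK.
#7 1 mod 4 = 1 — OK.

Constraint 4 is violated.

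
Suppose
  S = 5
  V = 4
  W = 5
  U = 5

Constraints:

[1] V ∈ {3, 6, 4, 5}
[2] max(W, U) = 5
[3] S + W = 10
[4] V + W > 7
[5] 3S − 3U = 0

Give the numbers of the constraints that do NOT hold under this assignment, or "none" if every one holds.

All constraints are satisfied.

[1] V = 4 is in {3, 6, 4, 5}  ✔
[2] max(5, 5) = 5  ✔
[3] S + W = 5 + 5 = 10  ✔
[4] V + W = 4 + 5 = 9; 9 > 7  ✔
[5] 3S − 3U = 3(5) − 3(5) = 0  ✔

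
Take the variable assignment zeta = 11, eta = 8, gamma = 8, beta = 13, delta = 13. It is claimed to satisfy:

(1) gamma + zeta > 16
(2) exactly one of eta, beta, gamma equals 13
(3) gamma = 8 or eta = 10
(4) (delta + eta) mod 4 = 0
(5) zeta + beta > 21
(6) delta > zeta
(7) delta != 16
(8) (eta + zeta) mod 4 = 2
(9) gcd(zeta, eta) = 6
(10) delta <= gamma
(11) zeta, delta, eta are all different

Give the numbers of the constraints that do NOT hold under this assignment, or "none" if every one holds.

(1) gamma + zeta = 8 + 11 = 19; 19 > 16 — satisfied.
(2) eta=8, beta=13, gamma=8; 1 of them equals 13 — satisfied.
(3) gamma = 8 = 8 (first disjunct) — satisfied.
(4) delta + eta = 21; 21 mod 4 = 1, not 0 — violated.
(5) zeta + beta = 11 + 13 = 24; 24 > 21 — satisfied.
(6) delta = 13, zeta = 11; 13 > 11 — satisfied.
(7) delta = 13, and 13 ≠ 16 — satisfied.
(8) eta + zeta = 19; 19 mod 4 = 3, not 2 — violated.
(9) gcd(11, 8) = 1, not 6 — violated.
(10) delta = 13, gamma = 8; 13 > 8 (want ≤) — violated.
(11) values 11, 13, 8 are pairwise distinct — satisfied.

Constraints 4, 8, 9, and 10 do not hold.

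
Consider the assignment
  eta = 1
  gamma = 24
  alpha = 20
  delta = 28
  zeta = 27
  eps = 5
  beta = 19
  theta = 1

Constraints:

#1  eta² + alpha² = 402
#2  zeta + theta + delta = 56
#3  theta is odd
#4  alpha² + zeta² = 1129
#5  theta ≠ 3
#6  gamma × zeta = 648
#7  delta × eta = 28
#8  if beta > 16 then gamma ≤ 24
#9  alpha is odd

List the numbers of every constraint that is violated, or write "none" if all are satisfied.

Violated: 1 and 9.

#1 eta² + alpha² = 1² + 20² = 1 + 400 = 401, not 402 — violated.
#2 zeta + theta + delta = 27 + 1 + 28 = 56 — OK.
#3 theta = 1 is odd — OK.
#4 alpha² + zeta² = 20² + 27² = 400 + 729 = 1129 — OK.
#5 theta = 1, and 1 ≠ 3 — OK.
#6 gamma × zeta = 24 × 27 = 648 — OK.
#7 delta × eta = 28 × 1 = 28 — OK.
#8 beta = 19 > 16, so we need gamma ≤ 24; gamma = 24 ≤ 24 — OK.
#9 alpha = 20 is even — violated.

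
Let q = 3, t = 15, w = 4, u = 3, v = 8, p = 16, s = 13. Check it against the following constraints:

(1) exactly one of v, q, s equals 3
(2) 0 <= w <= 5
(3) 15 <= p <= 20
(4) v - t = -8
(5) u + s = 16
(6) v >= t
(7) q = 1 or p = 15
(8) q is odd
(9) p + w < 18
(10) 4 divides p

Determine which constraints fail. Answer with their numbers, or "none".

(1) v=8, q=3, s=13; 1 of them equals 3 — holds.
(2) w = 4 lies in [0, 5] — holds.
(3) p = 16 lies in [15, 20] — holds.
(4) v - t = 8 - 15 = -7, not -8 — fails.
(5) u + s = 3 + 13 = 16 — holds.
(6) v = 8, t = 15; 8 < 15 (want ≥) — fails.
(7) q = 3 ≠ 1 and p = 16 ≠ 15; both disjuncts false — fails.
(8) q = 3 is odd — holds.
(9) p + w = 16 + 4 = 20; 20 ≥ 18, bound 18 not met — fails.
(10) 16 / 4 = 4, so 4 divides 16 — holds.

Constraints 4, 6, 7, and 9 are violated.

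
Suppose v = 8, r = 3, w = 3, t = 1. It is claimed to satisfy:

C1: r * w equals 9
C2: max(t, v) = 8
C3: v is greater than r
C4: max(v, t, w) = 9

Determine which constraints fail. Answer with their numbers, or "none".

The assignment fails constraint 4.

C1: r * w = 3 * 3 = 9 — holds.
C2: max(1, 8) = 8 — holds.
C3: v = 8, r = 3; 8 > 3 — holds.
C4: max(8, 1, 3) = 8, not 9 — fails.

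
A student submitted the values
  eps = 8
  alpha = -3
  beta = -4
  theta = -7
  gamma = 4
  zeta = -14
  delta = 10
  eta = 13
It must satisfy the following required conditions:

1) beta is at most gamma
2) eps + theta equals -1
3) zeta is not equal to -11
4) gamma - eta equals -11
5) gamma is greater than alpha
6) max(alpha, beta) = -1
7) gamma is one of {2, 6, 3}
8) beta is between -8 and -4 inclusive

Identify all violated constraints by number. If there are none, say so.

1) beta = -4, gamma = 4; -4 ≤ 4 — OK.
2) eps + theta = 8 + (-7) = 1, not -1 — violated.
3) zeta = -14, and -14 ≠ -11 — OK.
4) gamma - eta = 4 - 13 = -9, not -11 — violated.
5) gamma = 4, alpha = -3; 4 > -3 — OK.
6) max(-3, -4) = -3, not -1 — violated.
7) gamma = 4 is not in {2, 6, 3} — violated.
8) beta = -4 lies in [-8, -4] — OK.

The assignment fails constraints 2, 4, 6, and 7.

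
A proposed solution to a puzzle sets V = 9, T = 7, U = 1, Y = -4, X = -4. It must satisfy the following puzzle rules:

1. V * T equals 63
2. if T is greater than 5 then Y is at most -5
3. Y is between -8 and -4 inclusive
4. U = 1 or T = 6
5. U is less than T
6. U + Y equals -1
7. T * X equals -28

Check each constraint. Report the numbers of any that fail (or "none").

1. V * T = 9 * 7 = 63 — satisfied.
2. T = 7 > 5, so we need Y ≤ -5; but Y = -4 > -5 — violated.
3. Y = -4 lies in [-8, -4] — satisfied.
4. U = 1 = 1 (first disjunct) — satisfied.
5. U = 1, T = 7; 1 < 7 — satisfied.
6. U + Y = 1 + (-4) = -3, not -1 — violated.
7. T * X = 7 * (-4) = -28 — satisfied.

Constraints 2 and 6 do not hold.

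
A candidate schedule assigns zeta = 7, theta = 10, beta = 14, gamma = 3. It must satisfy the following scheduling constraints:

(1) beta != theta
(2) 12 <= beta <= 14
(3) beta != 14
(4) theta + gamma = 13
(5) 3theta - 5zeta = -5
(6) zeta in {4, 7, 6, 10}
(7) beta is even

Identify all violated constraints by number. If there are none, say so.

Violated: 3.

(1) beta = 14, theta = 10; distinct — holds.
(2) beta = 14 lies in [12, 14] — holds.
(3) beta = 14, but 14 is required to differ — fails.
(4) theta + gamma = 10 + 3 = 13 — holds.
(5) 3theta - 5zeta = 3(10) - 5(7) = -5 — holds.
(6) zeta = 7 is in {4, 7, 6, 10} — holds.
(7) beta = 14 is even — holds.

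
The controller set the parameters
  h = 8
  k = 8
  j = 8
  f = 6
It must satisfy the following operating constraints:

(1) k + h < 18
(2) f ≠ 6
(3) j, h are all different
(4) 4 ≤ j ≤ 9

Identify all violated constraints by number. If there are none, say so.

No — constraints 2 and 3 are not satisfied.

(1) k + h = 8 + 8 = 16; 16 < 18 — holds.
(2) f = 6, but 6 is required to differ — fails.
(3) j = h = 8, not all different — fails.
(4) j = 8 lies in [4, 9] — holds.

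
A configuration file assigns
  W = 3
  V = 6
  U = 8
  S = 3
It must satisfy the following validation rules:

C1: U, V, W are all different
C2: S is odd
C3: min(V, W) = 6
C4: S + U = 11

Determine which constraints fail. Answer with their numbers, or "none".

C1: values 8, 6, 3 are pairwise distinct  holds
C2: S = 3 is odd  holds
C3: min(6, 3) = 3, not 6  fails
C4: S + U = 3 + 8 = 11  holds

Violated: 3.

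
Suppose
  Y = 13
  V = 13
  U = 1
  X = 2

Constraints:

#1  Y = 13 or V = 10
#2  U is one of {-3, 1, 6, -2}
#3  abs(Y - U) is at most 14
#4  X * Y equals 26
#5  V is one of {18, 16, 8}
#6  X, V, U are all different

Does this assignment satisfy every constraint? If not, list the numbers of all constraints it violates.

#1 Y = 13 = 13 (first disjunct)  ✔
#2 U = 1 is in {-3, 1, 6, -2}  ✔
#3 abs(13 - 1) = 12; 12 ≤ 14  ✔
#4 X * Y = 2 * 13 = 26  ✔
#5 V = 13 is not in {18, 16, 8}  ✘
#6 values 2, 13, 1 are pairwise distinct  ✔

The assignment fails constraint 5.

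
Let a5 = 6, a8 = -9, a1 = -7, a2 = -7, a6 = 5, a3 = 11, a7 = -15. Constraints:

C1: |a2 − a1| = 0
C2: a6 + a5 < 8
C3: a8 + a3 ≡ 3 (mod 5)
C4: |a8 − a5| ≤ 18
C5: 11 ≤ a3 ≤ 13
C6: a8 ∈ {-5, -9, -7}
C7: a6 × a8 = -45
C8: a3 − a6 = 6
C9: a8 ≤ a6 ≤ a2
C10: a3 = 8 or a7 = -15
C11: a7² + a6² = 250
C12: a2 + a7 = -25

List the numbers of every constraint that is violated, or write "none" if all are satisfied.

Constraints 2, 3, 9, and 12 are violated.

C1: |-7 − (-7)| = 0  ✓
C2: a6 + a5 = 5 + 6 = 11; 11 ≥ 8, bound 8 not met  ✗
C3: a8 + a3 = 2; 2 mod 5 = 2, not 3  ✗
C4: |-9 − 6| = 15; 15 ≤ 18  ✓
C5: a3 = 11 lies in [11, 13]  ✓
C6: a8 = -9 is in {-5, -9, -7}  ✓
C7: a6 × a8 = 5 × (-9) = -45  ✓
C8: a3 − a6 = 11 − 5 = 6  ✓
C9: values -9, 5, -7; a6 = 5 is not ≤ a2 = -7  ✗
C10: a3 = 11 ≠ 8, but a7 = -15 = -15 (second disjunct)  ✓
C11: a7² + a6² = (-15)² + 5² = 225 + 25 = 250  ✓
C12: a2 + a7 = -7 + (-15) = -22, not -25  ✗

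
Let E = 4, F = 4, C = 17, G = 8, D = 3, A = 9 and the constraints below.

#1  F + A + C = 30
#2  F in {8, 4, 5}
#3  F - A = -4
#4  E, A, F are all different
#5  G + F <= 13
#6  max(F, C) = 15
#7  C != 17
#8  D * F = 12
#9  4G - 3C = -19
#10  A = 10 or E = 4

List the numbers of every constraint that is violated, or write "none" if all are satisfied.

No — constraints 3, 4, 6, and 7 are not satisfied.

#1 F + A + C = 4 + 9 + 17 = 30  holds
#2 F = 4 is in {8, 4, 5}  holds
#3 F - A = 4 - 9 = -5, not -4  fails
#4 E = F = 4, not all different  fails
#5 G + F = 8 + 4 = 12; 12 ≤ 13  holds
#6 max(4, 17) = 17, not 15  fails
#7 C = 17, but 17 is required to differ  fails
#8 D * F = 3 * 4 = 12  holds
#9 4G - 3C = 4(8) - 3(17) = -19  holds
#10 A = 9 ≠ 10, but E = 4 = 4 (second disjunct)  holds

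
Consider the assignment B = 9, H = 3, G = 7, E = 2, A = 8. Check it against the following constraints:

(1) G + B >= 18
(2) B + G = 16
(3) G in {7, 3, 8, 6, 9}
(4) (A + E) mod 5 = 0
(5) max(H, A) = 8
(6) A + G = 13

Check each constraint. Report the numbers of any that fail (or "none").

(1) G + B = 7 + 9 = 16; 16 < 18, bound 18 not met — does not hold.
(2) B + G = 9 + 7 = 16 — holds.
(3) G = 7 is in {7, 3, 8, 6, 9} — holds.
(4) A + E = 10; 10 mod 5 = 0 — holds.
(5) max(3, 8) = 8 — holds.
(6) A + G = 8 + 7 = 15, not 13 — does not hold.

The assignment fails constraints 1, 6.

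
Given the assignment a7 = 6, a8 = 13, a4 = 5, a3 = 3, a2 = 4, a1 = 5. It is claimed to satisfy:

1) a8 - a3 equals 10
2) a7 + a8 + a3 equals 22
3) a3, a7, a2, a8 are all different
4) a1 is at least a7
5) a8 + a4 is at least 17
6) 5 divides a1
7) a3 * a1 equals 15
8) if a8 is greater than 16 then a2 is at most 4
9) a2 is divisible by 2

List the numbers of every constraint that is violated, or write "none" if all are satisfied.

1) a8 - a3 = 13 - 3 = 10  OK
2) a7 + a8 + a3 = 6 + 13 + 3 = 22  OK
3) values 3, 6, 4, 13 are pairwise distinct  OK
4) a1 = 5, a7 = 6; 5 < 6 (want ≥)  FAIL
5) a8 + a4 = 13 + 5 = 18; 18 ≥ 17  OK
6) 5 / 5 = 1, so 5 divides 5  OK
7) a3 * a1 = 3 * 5 = 15  OK
8) a8 = 13, not > 16; antecedent false, conditional vacuously true  OK
9) 4 / 2 = 2, so 2 divides 4  OK

Constraint 4 does not hold.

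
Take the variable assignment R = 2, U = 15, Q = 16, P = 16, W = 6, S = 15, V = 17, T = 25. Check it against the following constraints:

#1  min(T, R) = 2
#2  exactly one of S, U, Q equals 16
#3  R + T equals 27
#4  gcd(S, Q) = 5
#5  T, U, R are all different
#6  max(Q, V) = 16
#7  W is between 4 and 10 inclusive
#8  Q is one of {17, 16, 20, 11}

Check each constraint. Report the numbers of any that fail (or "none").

Violated: 4 and 6.

#1 min(25, 2) = 2 — OK.
#2 S=15, U=15, Q=16; 1 of them equals 16 — OK.
#3 R + T = 2 + 25 = 27 — OK.
#4 gcd(15, 16) = 1, not 5 — violated.
#5 values 25, 15, 2 are pairwise distinct — OK.
#6 max(16, 17) = 17, not 16 — violated.
#7 W = 6 lies in [4, 10] — OK.
#8 Q = 16 is in {17, 16, 20, 11} — OK.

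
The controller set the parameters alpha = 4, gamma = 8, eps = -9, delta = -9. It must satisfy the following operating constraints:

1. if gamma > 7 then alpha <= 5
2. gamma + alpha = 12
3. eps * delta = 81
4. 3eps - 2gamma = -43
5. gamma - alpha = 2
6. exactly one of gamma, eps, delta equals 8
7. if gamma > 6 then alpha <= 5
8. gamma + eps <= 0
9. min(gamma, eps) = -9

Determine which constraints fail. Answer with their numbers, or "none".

1. gamma = 8 > 7, so we need alpha ≤ 5; alpha = 4 ≤ 5 — OK.
2. gamma + alpha = 8 + 4 = 12 — OK.
3. eps * delta = -9 * (-9) = 81 — OK.
4. 3eps - 2gamma = 3(-9) - 2(8) = -43 — OK.
5. gamma - alpha = 8 - 4 = 4, not 2 — violated.
6. gamma=8, eps=-9, delta=-9; 1 of them equals 8 — OK.
7. gamma = 8 > 6, so we need alpha ≤ 5; alpha = 4 ≤ 5 — OK.
8. gamma + eps = 8 + (-9) = -1; -1 ≤ 0 — OK.
9. min(8, -9) = -9 — OK.

Constraint 5 is violated.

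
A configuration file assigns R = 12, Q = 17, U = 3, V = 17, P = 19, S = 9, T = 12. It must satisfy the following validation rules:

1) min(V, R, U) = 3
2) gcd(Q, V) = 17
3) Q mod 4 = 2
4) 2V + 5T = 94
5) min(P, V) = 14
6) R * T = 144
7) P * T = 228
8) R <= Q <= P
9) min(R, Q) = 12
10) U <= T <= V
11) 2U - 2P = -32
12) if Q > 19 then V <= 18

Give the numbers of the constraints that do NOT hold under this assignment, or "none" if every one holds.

1) min(17, 12, 3) = 3 — holds.
2) gcd(17, 17) = 17 — holds.
3) 17 mod 4 = 1, not 2 — does not hold.
4) 2V + 5T = 2(17) + 5(12) = 94 — holds.
5) min(19, 17) = 17, not 14 — does not hold.
6) R * T = 12 * 12 = 144 — holds.
7) P * T = 19 * 12 = 228 — holds.
8) values 12 <= 17 <= 19 — holds.
9) min(12, 17) = 12 — holds.
10) values 3 <= 12 <= 17 — holds.
11) 2U - 2P = 2(3) - 2(19) = -32 — holds.
12) Q = 17, not > 19; antecedent false, conditional vacuously true — holds.

Constraints 3 and 5 do not hold.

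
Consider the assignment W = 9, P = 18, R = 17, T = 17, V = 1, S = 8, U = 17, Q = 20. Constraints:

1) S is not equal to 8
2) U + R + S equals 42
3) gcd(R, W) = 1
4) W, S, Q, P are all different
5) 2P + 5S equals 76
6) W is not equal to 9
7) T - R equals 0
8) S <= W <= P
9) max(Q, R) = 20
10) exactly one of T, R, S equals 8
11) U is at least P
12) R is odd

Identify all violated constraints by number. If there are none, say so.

1) S = 8, but 8 is required to differ  ✗
2) U + R + S = 17 + 17 + 8 = 42  ✓
3) gcd(17, 9) = 1  ✓
4) values 9, 8, 20, 18 are pairwise distinct  ✓
5) 2P + 5S = 2(18) + 5(8) = 76  ✓
6) W = 9, but 9 is required to differ  ✗
7) T - R = 17 - 17 = 0  ✓
8) values 8 <= 9 <= 18  ✓
9) max(20, 17) = 20  ✓
10) T=17, R=17, S=8; 1 of them equals 8  ✓
11) U = 17, P = 18; 17 < 18 (want ≥)  ✗
12) R = 17 is odd  ✓

The assignment fails constraints 1, 6, 11.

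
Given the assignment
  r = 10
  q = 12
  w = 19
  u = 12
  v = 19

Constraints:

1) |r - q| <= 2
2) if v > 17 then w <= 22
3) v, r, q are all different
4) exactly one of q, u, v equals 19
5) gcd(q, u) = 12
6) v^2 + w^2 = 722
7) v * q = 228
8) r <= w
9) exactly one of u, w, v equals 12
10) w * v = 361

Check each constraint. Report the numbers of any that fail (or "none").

1) |10 - 12| = 2; 2 ≤ 2 — holds.
2) v = 19 > 17, so we need w ≤ 22; w = 19 ≤ 22 — holds.
3) values 19, 10, 12 are pairwise distinct — holds.
4) q=12, u=12, v=19; 1 of them equals 19 — holds.
5) gcd(12, 12) = 12 — holds.
6) v^2 + w^2 = 19^2 + 19^2 = 361 + 361 = 722 — holds.
7) v * q = 19 * 12 = 228 — holds.
8) r = 10, w = 19; 10 ≤ 19 — holds.
9) u=12, w=19, v=19; 1 of them equals 12 — holds.
10) w * v = 19 * 19 = 361 — holds.

None — every constraint holds.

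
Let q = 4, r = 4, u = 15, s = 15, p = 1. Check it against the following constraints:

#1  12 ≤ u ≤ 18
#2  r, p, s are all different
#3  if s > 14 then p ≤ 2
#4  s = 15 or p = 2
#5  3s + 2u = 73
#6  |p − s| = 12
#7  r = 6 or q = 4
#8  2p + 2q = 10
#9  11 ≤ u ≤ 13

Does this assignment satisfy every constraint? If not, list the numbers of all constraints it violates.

Constraints 5, 6, 9 do not hold.

#1 u = 15 lies in [12, 18] — satisfied.
#2 values 4, 1, 15 are pairwise distinct — satisfied.
#3 s = 15 > 14, so we need p ≤ 2; p = 1 ≤ 2 — satisfied.
#4 s = 15 = 15 (first disjunct) — satisfied.
#5 3s + 2u = 3(15) + 2(15) = 75, not 73 — violated.
#6 |1 − 15| = 14, not 12 — violated.
#7 r = 4 ≠ 6, but q = 4 = 4 (second disjunct) — satisfied.
#8 2p + 2q = 2(1) + 2(4) = 10 — satisfied.
#9 u = 15 is outside [11, 13] — violated.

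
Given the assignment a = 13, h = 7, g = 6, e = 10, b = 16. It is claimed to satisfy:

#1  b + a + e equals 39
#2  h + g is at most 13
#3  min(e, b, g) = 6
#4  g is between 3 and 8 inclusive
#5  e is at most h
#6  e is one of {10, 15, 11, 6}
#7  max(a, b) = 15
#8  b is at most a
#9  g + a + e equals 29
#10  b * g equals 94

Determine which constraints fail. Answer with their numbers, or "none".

Constraints 5, 7, 8, and 10 do not hold.

#1 b + a + e = 16 + 13 + 10 = 39 — holds.
#2 h + g = 7 + 6 = 13; 13 ≤ 13 — holds.
#3 min(10, 16, 6) = 6 — holds.
#4 g = 6 lies in [3, 8] — holds.
#5 e = 10, h = 7; 10 > 7 (want ≤) — fails.
#6 e = 10 is in {10, 15, 11, 6} — holds.
#7 max(13, 16) = 16, not 15 — fails.
#8 b = 16, a = 13; 16 > 13 (want ≤) — fails.
#9 g + a + e = 6 + 13 + 10 = 29 — holds.
#10 b * g = 16 * 6 = 96, not 94 — fails.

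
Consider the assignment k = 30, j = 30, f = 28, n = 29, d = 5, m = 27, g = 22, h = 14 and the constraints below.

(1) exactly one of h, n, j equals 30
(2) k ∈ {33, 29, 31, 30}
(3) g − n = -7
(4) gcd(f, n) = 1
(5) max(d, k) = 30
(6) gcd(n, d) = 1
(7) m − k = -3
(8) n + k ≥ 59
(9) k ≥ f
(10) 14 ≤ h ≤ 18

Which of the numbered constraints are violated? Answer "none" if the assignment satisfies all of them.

No violations.

(1) h=14, n=29, j=30; 1 of them equals 30 — holds.
(2) k = 30 is in {33, 29, 31, 30} — holds.
(3) g − n = 22 − 29 = -7 — holds.
(4) gcd(28, 29) = 1 — holds.
(5) max(5, 30) = 30 — holds.
(6) gcd(29, 5) = 1 — holds.
(7) m − k = 27 − 30 = -3 — holds.
(8) n + k = 29 + 30 = 59; 59 ≥ 59 — holds.
(9) k = 30, f = 28; 30 ≥ 28 — holds.
(10) h = 14 lies in [14, 18] — holds.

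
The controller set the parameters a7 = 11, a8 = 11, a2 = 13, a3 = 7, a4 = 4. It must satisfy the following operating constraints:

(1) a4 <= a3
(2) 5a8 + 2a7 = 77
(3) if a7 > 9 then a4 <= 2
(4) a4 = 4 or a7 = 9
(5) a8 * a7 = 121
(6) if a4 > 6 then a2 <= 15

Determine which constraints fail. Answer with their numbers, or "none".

The assignment fails constraint 3.

(1) a4 = 4, a3 = 7; 4 ≤ 7  ✔
(2) 5a8 + 2a7 = 5(11) + 2(11) = 77  ✔
(3) a7 = 11 > 9, so we need a4 ≤ 2; but a4 = 4 > 2  ✘
(4) a4 = 4 = 4 (first disjunct)  ✔
(5) a8 * a7 = 11 * 11 = 121  ✔
(6) a4 = 4, not > 6; antecedent false, conditional vacuously true  ✔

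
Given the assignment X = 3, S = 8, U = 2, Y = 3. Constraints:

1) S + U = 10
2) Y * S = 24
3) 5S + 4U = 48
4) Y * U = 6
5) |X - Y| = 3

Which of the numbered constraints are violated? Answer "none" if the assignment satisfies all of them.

Violated: 5.

1) S + U = 8 + 2 = 10 — OK.
2) Y * S = 3 * 8 = 24 — OK.
3) 5S + 4U = 5(8) + 4(2) = 48 — OK.
4) Y * U = 3 * 2 = 6 — OK.
5) |3 - 3| = 0, not 3 — violated.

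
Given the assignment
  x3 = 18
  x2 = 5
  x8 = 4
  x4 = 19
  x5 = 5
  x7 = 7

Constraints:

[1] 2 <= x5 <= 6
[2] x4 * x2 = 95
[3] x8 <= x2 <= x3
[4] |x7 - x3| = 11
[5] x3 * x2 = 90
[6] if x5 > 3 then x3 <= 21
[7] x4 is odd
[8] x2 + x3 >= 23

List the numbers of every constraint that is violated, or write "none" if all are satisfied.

[1] x5 = 5 lies in [2, 6] — OK.
[2] x4 * x2 = 19 * 5 = 95 — OK.
[3] values 4 <= 5 <= 18 — OK.
[4] |7 - 18| = 11 — OK.
[5] x3 * x2 = 18 * 5 = 90 — OK.
[6] x5 = 5 > 3, so we need x3 ≤ 21; x3 = 18 ≤ 21 — OK.
[7] x4 = 19 is odd — OK.
[8] x2 + x3 = 5 + 18 = 23; 23 ≥ 23 — OK.

The assignment satisfies every constraint.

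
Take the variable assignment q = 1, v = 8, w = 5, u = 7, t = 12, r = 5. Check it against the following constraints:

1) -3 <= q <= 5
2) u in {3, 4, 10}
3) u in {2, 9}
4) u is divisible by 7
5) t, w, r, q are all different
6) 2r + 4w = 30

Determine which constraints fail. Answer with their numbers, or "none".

1) q = 1 lies in [-3, 5] — OK.
2) u = 7 is not in {3, 4, 10} — violated.
3) u = 7 is not in {2, 9} — violated.
4) 7 / 7 = 1, so 7 divides 7 — OK.
5) w = r = 5, not all different — violated.
6) 2r + 4w = 2(5) + 4(5) = 30 — OK.

The assignment fails constraints 2, 3, and 5.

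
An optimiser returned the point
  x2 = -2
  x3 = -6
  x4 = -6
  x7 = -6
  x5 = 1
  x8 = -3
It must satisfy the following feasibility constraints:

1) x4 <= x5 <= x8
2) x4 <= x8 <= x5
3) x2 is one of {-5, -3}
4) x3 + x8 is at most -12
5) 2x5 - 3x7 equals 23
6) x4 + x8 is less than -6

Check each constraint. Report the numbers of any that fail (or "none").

1) values -6, 1, -3; x5 = 1 is not <= x8 = -3 — violated.
2) values -6 <= -3 <= 1 — OK.
3) x2 = -2 is not in {-5, -3} — violated.
4) x3 + x8 = -6 + (-3) = -9; -9 > -12, bound -12 not met — violated.
5) 2x5 - 3x7 = 2(1) - 3(-6) = 20, not 23 — violated.
6) x4 + x8 = -6 + (-3) = -9; -9 < -6 — OK.

No — constraints 1, 3, 4, and 5 are not satisfied.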